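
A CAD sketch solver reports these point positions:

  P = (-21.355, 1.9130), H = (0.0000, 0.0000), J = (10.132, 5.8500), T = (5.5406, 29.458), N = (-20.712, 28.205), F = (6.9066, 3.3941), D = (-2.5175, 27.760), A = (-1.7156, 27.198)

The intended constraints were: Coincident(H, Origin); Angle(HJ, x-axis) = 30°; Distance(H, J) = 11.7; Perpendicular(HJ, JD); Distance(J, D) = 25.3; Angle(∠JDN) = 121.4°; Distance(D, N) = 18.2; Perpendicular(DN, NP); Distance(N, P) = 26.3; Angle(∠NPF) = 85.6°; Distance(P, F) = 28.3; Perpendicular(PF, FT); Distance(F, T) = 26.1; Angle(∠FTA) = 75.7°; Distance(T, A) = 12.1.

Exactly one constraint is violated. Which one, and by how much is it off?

Distance(T, A) = 12.1 — off by 4.50.

H = (0.00, 0.00) ✓; HJ at 30.00° ✓; |HJ| = 11.70 ✓; ∠(HJ, JD) = 90.00° ✓; |JD| = 25.30 ✓; ∠JDN = 121.4° ✓; |DN| = 18.20 ✓; ∠(DN, NP) = 90.00° ✓; |NP| = 26.30 ✓; ∠NPF = 85.60° ✓; |PF| = 28.30 ✓; ∠(PF, FT) = 90.00° ✓; |FT| = 26.10 ✓; ∠FTA = 75.70° ✓; |TA| = 7.600 ✗.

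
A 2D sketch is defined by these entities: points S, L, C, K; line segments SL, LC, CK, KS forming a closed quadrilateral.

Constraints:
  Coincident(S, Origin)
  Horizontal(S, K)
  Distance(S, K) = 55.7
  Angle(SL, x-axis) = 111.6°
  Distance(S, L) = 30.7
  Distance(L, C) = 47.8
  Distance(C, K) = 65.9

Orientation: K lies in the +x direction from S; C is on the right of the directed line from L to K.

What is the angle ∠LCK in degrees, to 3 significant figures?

77.9°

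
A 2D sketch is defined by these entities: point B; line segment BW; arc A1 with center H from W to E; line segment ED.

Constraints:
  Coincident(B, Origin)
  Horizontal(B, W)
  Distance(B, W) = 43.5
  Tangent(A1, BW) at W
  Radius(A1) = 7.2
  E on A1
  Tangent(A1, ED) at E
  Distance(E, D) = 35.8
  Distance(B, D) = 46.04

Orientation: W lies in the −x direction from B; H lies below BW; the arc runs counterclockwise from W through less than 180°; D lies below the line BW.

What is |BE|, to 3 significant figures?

50.3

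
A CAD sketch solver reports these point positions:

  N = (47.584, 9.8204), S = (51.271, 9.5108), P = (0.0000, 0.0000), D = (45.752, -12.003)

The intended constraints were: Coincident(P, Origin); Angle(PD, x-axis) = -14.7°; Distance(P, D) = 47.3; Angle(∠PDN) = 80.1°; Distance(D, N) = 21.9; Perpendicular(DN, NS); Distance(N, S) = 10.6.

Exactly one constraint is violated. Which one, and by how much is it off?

Distance(N, S) = 10.6 — off by 6.90.

P = (0.00, 0.00) ✓; PD at -14.70° ✓; |PD| = 47.30 ✓; ∠PDN = 80.10° ✓; |DN| = 21.90 ✓; ∠(DN, NS) = 90.00° ✓; |NS| = 3.700 ✗.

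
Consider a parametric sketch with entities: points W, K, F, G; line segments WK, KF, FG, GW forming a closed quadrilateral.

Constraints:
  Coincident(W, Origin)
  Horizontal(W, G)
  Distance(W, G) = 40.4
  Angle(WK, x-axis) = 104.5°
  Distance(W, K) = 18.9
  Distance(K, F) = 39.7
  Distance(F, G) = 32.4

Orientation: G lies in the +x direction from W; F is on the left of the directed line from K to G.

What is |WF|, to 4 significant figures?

45.40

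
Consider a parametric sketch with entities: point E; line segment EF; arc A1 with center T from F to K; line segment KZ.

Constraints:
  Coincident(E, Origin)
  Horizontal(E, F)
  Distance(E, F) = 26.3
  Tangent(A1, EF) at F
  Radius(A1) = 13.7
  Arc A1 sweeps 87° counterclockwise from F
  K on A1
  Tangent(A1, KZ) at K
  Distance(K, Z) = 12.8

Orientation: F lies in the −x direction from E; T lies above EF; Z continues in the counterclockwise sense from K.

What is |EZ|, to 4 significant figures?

28.40

On A1, F sits at bearing -90° from T; an 87° counterclockwise sweep puts K at bearing -3°, so K = T + 13.7·(cos -3°, sin -3°) = (-12.62, 12.98). A1 meets KZ tangentially, so TK is at right angles to KZ, so KZ runs along (−sin -3°, cos -3°); with |KZ| = 12.8, Z = (-11.95, 25.77). Then |EZ| = |Z − E| = 28.40.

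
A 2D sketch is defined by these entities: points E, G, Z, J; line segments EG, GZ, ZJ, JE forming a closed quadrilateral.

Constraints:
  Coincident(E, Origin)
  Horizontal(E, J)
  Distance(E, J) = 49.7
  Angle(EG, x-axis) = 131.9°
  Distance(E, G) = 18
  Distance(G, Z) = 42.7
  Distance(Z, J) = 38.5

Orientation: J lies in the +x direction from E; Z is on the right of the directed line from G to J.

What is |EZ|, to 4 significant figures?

24.70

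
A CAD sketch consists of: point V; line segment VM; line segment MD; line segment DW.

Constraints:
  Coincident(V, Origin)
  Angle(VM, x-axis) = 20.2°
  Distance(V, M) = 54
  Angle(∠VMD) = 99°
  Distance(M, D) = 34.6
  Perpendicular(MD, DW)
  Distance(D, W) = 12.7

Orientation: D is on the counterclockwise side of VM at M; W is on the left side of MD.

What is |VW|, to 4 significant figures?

59.20

V is at the origin; VM runs at 20.2° with length 54.0, so M = 54.0·(cos 20.2°, sin 20.2°) = (50.68, 18.65). ∠VMD = 99.0°, so MD runs at 20.2° + (180° − 99.0°) = 101.2° from the x-axis; with |MD| = 34.6, D = M + 34.6·(cos 101.2°, sin 101.2°) = (43.96, 52.59). The perpendicularity gives DW at right angles to MD; with |DW| = 12.7 on the left of MD, W = D + 12.7·(-0.9810, -0.1942) = (31.50, 50.12). Then |VW| = |W − V| = 59.20.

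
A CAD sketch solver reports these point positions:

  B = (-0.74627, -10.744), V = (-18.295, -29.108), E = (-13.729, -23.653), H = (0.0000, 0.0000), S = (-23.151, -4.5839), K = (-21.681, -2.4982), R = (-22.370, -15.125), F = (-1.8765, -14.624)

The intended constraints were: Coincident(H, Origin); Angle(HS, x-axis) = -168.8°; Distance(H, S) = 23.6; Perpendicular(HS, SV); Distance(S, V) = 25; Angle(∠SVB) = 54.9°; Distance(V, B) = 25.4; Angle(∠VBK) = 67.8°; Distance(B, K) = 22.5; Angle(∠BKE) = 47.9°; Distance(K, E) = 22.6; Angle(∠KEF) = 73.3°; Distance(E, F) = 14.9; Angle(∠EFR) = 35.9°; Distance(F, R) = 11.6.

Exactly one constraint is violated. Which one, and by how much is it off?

Distance(F, R) = 11.6 — off by 8.90.

H = (0.00, 0.00) ✓; HS at -168.8° ✓; |HS| = 23.60 ✓; ∠(HS, SV) = 90.00° ✓; |SV| = 25.00 ✓; ∠SVB = 54.90° ✓; |VB| = 25.40 ✓; ∠VBK = 67.80° ✓; |BK| = 22.50 ✓; ∠BKE = 47.90° ✓; |KE| = 22.60 ✓; ∠KEF = 73.30° ✓; |EF| = 14.90 ✓; ∠EFR = 35.90° ✓; |FR| = 20.50 ✗.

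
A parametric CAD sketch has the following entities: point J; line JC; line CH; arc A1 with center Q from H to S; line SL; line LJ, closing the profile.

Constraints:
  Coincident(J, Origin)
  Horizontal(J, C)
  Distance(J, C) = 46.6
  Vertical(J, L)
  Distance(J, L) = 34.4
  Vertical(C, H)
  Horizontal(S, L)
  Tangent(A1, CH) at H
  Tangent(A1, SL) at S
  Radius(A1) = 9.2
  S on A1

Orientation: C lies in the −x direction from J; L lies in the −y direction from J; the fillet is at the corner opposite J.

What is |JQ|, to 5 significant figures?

45.098

J is at the origin; JC is horizontal with |JC| = 46.6 and C on the −x side, so C = (-46.600, 0.0000). JL is vertical with |JL| = 34.4 and L on the −y side, so L = (0.0000, -34.400). The virtual corner opposite J is at (-46.600, -34.400). A1 meets CH tangentially, so QH is at right angles to CH and the tangent condition forces QS to be normal to SL, with radius 9.2, so the center Q sits 9.2 in from both sides at Q = (-37.400, -25.200). Then |JQ| = |Q − J| = 45.098.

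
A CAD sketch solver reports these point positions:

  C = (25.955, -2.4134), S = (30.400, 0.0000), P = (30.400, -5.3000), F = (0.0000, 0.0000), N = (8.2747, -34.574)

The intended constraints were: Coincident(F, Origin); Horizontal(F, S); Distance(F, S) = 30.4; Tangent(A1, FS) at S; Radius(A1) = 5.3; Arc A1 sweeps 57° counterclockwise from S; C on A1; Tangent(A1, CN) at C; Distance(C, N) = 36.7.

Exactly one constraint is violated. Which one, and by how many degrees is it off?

Tangent(A1, CN) at C — off by 4.20°.

F = (0.00, 0.00) ✓; F.y = 0.00, S.y = 0.00 ✓; |FS| = 30.40 ✓; ∠(PS, SF) = 90.00° ✓; |PS| = 5.300 ✓; bearing(P→C) − bearing(P→S) = 57.00° ✓; |PC| = 5.300 ✓; ∠(PC, CN) = 85.80° ✗; |CN| = 36.70 ✓.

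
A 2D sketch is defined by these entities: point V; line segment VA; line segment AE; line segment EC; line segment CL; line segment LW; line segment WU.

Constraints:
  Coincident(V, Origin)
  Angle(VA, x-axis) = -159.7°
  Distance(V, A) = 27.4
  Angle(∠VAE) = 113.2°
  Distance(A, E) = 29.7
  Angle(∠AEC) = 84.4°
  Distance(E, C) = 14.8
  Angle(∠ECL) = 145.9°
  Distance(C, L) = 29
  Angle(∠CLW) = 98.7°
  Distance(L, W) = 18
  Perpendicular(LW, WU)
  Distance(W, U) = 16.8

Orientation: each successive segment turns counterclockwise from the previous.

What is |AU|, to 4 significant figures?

13.69

V is at the origin; VA runs at -159.7° with length 27.4, so A = (-25.70, -9.506). ∠VAE = 113.2° gives AE at -92.90° from the x-axis; with |AE| = 29.7, E = (-27.20, -39.17). ∠AEC = 84.4° gives EC at 2.700° from the x-axis; with |EC| = 14.8, C = (-12.42, -38.47). ∠ECL = 145.9° gives CL at 36.80° from the x-axis; with |CL| = 29.0, L = (10.80, -21.10). ∠CLW = 98.7° gives LW at 118.1° from the x-axis; with |LW| = 18.0, W = (2.326, -5.221). LW is perpendicular to WU, so WU runs at -151.9°; with |WU| = 16.8, U = (-12.49, -13.13). Then |AU| = |U − A| = 13.69.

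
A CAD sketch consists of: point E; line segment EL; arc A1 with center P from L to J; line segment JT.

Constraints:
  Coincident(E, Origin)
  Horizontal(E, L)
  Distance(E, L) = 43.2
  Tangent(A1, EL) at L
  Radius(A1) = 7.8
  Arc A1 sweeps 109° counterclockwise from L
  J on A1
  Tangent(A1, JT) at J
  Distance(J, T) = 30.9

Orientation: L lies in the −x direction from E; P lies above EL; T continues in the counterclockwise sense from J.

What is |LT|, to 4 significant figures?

39.65

E is at the origin; EL is horizontal with |EL| = 43.2 and L on the −x side, so L = (-43.20, 0.000). The tangent condition forces PL to be normal to EL, so P = L + (0, 7.8) = (-43.20, 7.800). On A1, L sits at bearing -90° from P; a 109° counterclockwise sweep puts J at bearing 19°, so J = P + 7.8·(cos 19°, sin 19°) = (-35.82, 10.34). Since A1 is tangent to JT there, PJ ⟂ JT, so JT runs along (−sin 19°, cos 19°); with |JT| = 30.9, T = (-45.89, 39.56). Then |LT| = |T − L| = 39.65.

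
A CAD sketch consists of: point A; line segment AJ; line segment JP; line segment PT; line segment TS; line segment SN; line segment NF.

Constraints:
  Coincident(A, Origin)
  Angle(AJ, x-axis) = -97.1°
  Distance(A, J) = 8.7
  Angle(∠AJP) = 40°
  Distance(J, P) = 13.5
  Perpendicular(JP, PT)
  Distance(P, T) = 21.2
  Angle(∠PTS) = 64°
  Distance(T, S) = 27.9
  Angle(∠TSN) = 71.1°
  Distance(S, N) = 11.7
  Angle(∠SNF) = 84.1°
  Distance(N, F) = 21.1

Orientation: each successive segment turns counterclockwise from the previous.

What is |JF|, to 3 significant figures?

19.8

A is at the origin; AJ runs at -97.1° with length 8.7, so J = (-1.08, -8.63). ∠AJP = 40.0° gives JP at 42.9° from the x-axis; with |JP| = 13.5, P = (8.81, 0.556). The perpendicularity gives PT at right angles to JP, so PT runs at 133°; with |PT| = 21.2, T = (-5.62, 16.1). ∠PTS = 64.0° gives TS at -111° from the x-axis; with |TS| = 27.9, S = (-15.7, -9.94). ∠TSN = 71.1° gives SN at -2.20° from the x-axis; with |SN| = 11.7, N = (-3.97, -10.4). ∠SNF = 84.1° gives NF at 93.7° from the x-axis; with |NF| = 21.1, F = (-5.33, 10.7). Then |JF| = |F − J| = 19.8.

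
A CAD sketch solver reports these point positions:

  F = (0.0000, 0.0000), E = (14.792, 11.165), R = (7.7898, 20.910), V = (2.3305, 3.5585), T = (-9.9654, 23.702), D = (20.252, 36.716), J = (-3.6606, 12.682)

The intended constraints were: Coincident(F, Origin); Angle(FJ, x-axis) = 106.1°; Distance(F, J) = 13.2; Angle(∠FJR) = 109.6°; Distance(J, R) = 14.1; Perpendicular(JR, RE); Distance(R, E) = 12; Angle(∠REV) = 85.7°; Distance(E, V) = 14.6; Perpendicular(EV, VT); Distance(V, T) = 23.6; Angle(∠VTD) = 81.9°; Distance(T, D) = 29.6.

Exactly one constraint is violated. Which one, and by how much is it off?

Distance(T, D) = 29.6 — off by 3.30.

F = (0.00, 0.00) ✓; FJ at 106.1° ✓; |FJ| = 13.20 ✓; ∠FJR = 109.6° ✓; |JR| = 14.10 ✓; ∠(JR, RE) = 90.00° ✓; |RE| = 12.00 ✓; ∠REV = 85.70° ✓; |EV| = 14.60 ✓; ∠(EV, VT) = 90.00° ✓; |VT| = 23.60 ✓; ∠VTD = 81.90° ✓; |TD| = 32.90 ✗.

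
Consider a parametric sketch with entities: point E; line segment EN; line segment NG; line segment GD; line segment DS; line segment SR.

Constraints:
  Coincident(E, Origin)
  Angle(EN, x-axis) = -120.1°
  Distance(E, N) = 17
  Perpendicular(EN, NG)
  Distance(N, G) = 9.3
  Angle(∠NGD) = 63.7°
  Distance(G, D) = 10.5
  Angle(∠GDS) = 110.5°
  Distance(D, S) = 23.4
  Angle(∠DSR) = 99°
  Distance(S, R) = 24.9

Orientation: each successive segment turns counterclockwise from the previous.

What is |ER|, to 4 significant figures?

40.16

E is at the origin; EN runs at -120.1° with length 17.0, so N = (-8.526, -14.71). EN ⟂ NG, so NG runs at -30.10°; with |NG| = 9.3, G = (-0.4798, -19.37). ∠NGD = 63.7° gives GD at 86.20° from the x-axis; with |GD| = 10.5, D = (0.2161, -8.895). ∠GDS = 110.5° gives DS at 155.7° from the x-axis; with |DS| = 23.4, S = (-21.11, 0.7347). ∠DSR = 99.0° gives SR at -123.3° from the x-axis; with |SR| = 24.9, R = (-34.78, -20.08). Then |ER| = |R − E| = 40.16.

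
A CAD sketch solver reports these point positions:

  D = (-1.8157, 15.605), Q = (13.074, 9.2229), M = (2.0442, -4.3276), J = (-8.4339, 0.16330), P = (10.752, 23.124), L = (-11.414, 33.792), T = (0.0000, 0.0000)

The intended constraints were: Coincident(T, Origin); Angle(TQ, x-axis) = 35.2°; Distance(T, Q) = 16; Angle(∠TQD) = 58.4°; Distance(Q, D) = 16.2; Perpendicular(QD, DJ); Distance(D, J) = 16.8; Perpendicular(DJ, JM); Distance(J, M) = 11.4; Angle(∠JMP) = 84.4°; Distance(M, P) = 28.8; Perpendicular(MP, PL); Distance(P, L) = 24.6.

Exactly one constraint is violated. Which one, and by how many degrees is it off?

Perpendicular(MP, PL) — off by 8.10°.

T = (0.00, 0.00) ✓; TQ at 35.20° ✓; |TQ| = 16.00 ✓; ∠TQD = 58.40° ✓; |QD| = 16.20 ✓; ∠(QD, DJ) = 90.00° ✓; |DJ| = 16.80 ✓; ∠(DJ, JM) = 90.00° ✓; |JM| = 11.40 ✓; ∠JMP = 84.40° ✓; |MP| = 28.80 ✓; ∠(MP, PL) = 81.90° ✗; |PL| = 24.60 ✓.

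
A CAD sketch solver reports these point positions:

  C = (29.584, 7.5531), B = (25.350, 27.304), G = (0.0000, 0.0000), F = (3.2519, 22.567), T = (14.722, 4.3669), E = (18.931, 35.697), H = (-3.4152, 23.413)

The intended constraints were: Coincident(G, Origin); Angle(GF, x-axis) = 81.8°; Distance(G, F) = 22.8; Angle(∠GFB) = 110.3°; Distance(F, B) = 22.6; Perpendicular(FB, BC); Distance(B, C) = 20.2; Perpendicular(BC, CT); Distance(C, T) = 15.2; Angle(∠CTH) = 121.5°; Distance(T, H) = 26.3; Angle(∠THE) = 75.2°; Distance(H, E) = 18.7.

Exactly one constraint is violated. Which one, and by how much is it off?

Distance(H, E) = 18.7 — off by 6.80.

G = (0.00, 0.00) ✓; GF at 81.80° ✓; |GF| = 22.80 ✓; ∠GFB = 110.3° ✓; |FB| = 22.60 ✓; ∠(FB, BC) = 90.00° ✓; |BC| = 20.20 ✓; ∠(BC, CT) = 90.00° ✓; |CT| = 15.20 ✓; ∠CTH = 121.5° ✓; |TH| = 26.30 ✓; ∠THE = 75.20° ✓; |HE| = 25.50 ✗.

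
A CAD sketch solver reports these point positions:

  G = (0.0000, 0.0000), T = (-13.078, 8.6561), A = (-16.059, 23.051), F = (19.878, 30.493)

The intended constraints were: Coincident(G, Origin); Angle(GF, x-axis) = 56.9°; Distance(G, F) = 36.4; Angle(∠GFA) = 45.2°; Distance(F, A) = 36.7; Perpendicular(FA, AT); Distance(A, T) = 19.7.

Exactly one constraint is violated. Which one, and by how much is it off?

Distance(A, T) = 19.7 — off by 5.00.

G = (0.00, 0.00) ✓; GF at 56.90° ✓; |GF| = 36.40 ✓; ∠GFA = 45.20° ✓; |FA| = 36.70 ✓; ∠(FA, AT) = 90.00° ✓; |AT| = 14.70 ✗.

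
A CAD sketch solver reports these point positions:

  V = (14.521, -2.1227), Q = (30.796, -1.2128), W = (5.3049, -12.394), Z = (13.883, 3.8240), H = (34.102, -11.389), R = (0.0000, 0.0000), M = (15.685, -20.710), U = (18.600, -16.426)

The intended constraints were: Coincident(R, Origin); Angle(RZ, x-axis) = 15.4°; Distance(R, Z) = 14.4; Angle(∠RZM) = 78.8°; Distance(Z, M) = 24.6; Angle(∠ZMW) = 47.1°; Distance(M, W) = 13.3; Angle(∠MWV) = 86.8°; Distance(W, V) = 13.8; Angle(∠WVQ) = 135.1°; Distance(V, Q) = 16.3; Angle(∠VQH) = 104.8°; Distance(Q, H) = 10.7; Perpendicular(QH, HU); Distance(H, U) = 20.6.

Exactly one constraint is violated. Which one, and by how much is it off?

Distance(H, U) = 20.6 — off by 4.30.

R = (0.00, 0.00) ✓; RZ at 15.40° ✓; |RZ| = 14.40 ✓; ∠RZM = 78.80° ✓; |ZM| = 24.60 ✓; ∠ZMW = 47.10° ✓; |MW| = 13.30 ✓; ∠MWV = 86.80° ✓; |WV| = 13.80 ✓; ∠WVQ = 135.1° ✓; |VQ| = 16.30 ✓; ∠VQH = 104.8° ✓; |QH| = 10.70 ✓; ∠(QH, HU) = 90.00° ✓; |HU| = 16.30 ✗.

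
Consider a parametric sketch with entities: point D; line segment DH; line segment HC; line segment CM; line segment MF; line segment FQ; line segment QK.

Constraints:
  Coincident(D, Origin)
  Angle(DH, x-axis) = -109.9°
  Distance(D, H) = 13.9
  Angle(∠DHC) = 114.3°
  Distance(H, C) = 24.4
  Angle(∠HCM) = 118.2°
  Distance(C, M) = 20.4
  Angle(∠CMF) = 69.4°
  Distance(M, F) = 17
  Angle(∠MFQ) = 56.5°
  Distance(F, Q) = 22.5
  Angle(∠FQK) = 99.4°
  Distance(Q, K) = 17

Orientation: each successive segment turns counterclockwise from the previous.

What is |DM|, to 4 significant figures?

40.11

D is at the origin; DH runs at -109.9° with length 13.9, so H = (-4.731, -13.07). ∠DHC = 114.3° gives HC at -44.20° from the x-axis; with |HC| = 24.4, C = (12.76, -30.08). ∠HCM = 118.2° gives CM at 17.60° from the x-axis; with |CM| = 20.4, M = (32.21, -23.91). Then |DM| = |M − D| = 40.11.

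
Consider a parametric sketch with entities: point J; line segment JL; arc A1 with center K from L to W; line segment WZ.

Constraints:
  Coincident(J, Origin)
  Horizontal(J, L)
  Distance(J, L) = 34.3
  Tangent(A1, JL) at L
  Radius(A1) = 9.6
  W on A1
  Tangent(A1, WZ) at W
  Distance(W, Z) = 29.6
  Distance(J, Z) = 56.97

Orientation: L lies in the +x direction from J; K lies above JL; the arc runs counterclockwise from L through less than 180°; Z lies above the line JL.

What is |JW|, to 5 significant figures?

45.123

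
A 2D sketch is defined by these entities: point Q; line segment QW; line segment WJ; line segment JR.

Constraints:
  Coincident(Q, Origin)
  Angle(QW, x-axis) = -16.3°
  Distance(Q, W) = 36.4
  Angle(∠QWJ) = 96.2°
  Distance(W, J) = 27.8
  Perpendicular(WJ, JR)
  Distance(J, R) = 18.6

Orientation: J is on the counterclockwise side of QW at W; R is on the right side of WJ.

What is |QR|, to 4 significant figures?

63.31

Q is at the origin; QW runs at -16.3° with length 36.4, so W = 36.4·(cos -16.3°, sin -16.3°) = (34.94, -10.22). ∠QWJ = 96.2°, so WJ runs at -16.3° + (180° − 96.2°) = 67.50° from the x-axis; with |WJ| = 27.8, J = W + 27.8·(cos 67.50°, sin 67.50°) = (45.58, 15.47). The perpendicularity gives JR at right angles to WJ; with |JR| = 18.6 on the right of WJ, R = J + 18.6·(0.9239, -0.3827) = (62.76, 8.350). Then |QR| = |R − Q| = 63.31.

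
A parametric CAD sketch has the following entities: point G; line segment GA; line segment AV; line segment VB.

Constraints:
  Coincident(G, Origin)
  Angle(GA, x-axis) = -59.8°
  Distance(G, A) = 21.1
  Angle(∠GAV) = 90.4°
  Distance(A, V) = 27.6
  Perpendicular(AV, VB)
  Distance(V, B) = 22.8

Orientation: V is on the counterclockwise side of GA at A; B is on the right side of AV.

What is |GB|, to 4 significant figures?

51.93

G is at the origin; GA runs at -59.8° with length 21.1, so A = 21.1·(cos -59.8°, sin -59.8°) = (10.61, -18.24). ∠GAV = 90.4°, so AV runs at -59.8° + (180° − 90.4°) = 29.80° from the x-axis; with |AV| = 27.6, V = A + 27.6·(cos 29.80°, sin 29.80°) = (34.56, -4.520). AV ⟂ VB; with |VB| = 22.8 on the right of AV, B = V + 22.8·(0.4970, -0.8678) = (45.90, -24.30). Then |GB| = |B − G| = 51.93.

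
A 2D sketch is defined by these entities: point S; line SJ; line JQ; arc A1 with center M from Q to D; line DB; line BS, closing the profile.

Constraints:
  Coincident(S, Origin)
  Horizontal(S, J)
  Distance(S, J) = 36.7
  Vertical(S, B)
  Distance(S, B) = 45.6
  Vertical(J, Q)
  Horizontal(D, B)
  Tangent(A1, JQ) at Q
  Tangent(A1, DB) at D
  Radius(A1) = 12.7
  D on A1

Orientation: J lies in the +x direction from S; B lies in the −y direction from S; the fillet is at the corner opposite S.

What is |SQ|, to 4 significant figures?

49.29

The virtual corner opposite S is at (36.70, -45.60). A1 meets JQ tangentially, so MQ is at right angles to JQ and A1 meets DB tangentially, so MD is at right angles to DB, with radius 12.7, so the center M sits 12.7 in from both sides at M = (24.00, -32.90). That places the tangent points at Q = (36.70, -32.90) on JQ and D = (24.00, -45.60) on DB. Then |SQ| = |Q − S| = 49.29.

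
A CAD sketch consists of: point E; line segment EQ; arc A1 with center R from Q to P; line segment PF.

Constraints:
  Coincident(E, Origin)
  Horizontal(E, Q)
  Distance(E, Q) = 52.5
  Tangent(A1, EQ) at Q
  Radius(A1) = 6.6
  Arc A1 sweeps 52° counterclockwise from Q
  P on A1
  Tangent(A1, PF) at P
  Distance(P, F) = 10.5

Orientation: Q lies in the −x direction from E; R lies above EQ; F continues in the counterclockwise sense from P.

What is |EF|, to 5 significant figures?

42.241

On A1, Q sits at bearing -90° from R; a 52° counterclockwise sweep puts P at bearing -38°, so P = R + 6.6·(cos -38°, sin -38°) = (-47.299, 2.5366). A1 meets PF tangentially, so RP is at right angles to PF, so PF runs along (−sin -38°, cos -38°); with |PF| = 10.5, F = (-40.835, 10.811). Then |EF| = |F − E| = 42.241.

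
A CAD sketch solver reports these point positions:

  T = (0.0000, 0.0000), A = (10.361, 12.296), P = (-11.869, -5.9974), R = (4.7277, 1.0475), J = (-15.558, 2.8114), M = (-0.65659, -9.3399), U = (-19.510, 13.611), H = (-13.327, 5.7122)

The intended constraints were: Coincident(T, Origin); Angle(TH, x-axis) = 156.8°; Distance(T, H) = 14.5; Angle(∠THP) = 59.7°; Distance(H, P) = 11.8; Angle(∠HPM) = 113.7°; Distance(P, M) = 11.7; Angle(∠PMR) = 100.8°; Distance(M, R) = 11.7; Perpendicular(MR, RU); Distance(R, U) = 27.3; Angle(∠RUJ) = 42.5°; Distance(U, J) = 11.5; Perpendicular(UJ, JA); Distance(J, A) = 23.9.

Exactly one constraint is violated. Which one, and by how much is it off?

Distance(J, A) = 23.9 — off by 3.70.

T = (0.00, 0.00) ✓; TH at 156.8° ✓; |TH| = 14.50 ✓; ∠THP = 59.70° ✓; |HP| = 11.80 ✓; ∠HPM = 113.7° ✓; |PM| = 11.70 ✓; ∠PMR = 100.8° ✓; |MR| = 11.70 ✓; ∠(MR, RU) = 90.00° ✓; |RU| = 27.30 ✓; ∠RUJ = 42.50° ✓; |UJ| = 11.50 ✓; ∠(UJ, JA) = 90.00° ✓; |JA| = 27.60 ✗.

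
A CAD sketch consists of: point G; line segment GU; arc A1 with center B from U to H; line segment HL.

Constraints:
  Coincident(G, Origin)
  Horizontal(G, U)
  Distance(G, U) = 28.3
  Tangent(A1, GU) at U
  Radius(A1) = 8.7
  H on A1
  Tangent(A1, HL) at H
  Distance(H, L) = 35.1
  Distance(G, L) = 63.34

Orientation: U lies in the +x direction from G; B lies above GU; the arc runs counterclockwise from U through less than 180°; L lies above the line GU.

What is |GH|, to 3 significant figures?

36.3

Checks: G.y = 0.00, U.y = 0.00 ✓; |BH| = 8.700 ✓; ∠(BH, HL) = 90.00° ✓; |HL| = 35.10 ✓; |GL| = 63.34 ✓.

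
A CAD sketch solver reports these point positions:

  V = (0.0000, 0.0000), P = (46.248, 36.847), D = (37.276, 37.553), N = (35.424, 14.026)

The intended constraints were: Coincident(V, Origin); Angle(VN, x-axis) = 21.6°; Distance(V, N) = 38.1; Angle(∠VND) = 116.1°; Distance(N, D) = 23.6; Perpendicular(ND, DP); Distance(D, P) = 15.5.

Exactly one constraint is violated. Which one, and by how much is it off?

Distance(D, P) = 15.5 — off by 6.50.

V = (0.00, 0.00) ✓; VN at 21.60° ✓; |VN| = 38.10 ✓; ∠VND = 116.1° ✓; |ND| = 23.60 ✓; ∠(ND, DP) = 90.00° ✓; |DP| = 9.000 ✗.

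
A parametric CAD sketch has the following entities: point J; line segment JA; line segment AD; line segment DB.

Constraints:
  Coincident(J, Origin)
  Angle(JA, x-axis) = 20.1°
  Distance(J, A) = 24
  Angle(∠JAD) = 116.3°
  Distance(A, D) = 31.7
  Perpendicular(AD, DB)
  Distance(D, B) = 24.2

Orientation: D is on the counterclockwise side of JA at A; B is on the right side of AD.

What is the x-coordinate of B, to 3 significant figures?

50.0

J is at the origin; JA runs at 20.1° with length 24.0, so A = 24.0·(cos 20.1°, sin 20.1°) = (22.5, 8.25). ∠JAD = 116.3°, so AD runs at 20.1° + (180° − 116.3°) = 83.8° from the x-axis; with |AD| = 31.7, D = A + 31.7·(cos 83.8°, sin 83.8°) = (26.0, 39.8). AD ⟂ DB; with |DB| = 24.2 on the right of AD, B = D + 24.2·(0.994, -0.108) = (50.0, 37.1). So B.x = 50.0.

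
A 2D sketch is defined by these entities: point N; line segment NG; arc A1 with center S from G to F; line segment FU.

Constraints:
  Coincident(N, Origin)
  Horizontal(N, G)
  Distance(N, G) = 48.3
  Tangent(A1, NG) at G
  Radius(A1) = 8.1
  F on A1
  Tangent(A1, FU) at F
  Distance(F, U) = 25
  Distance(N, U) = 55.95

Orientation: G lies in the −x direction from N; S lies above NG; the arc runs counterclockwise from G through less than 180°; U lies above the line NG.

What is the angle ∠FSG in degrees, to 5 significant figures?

99.351°

Checks: |SF| = 8.100 ✓; ∠(SF, FU) = 90.00° ✓; |FU| = 25.00 ✓; |NU| = 55.95 ✓.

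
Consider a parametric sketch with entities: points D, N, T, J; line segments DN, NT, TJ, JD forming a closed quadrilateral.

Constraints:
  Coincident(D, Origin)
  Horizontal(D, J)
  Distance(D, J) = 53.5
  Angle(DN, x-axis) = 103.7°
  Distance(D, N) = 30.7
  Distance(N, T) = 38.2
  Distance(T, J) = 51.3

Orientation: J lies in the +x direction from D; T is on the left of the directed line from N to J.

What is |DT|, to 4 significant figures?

52.58

Checks: |NT| = 38.20 ✓; |TJ| = 51.30 ✓.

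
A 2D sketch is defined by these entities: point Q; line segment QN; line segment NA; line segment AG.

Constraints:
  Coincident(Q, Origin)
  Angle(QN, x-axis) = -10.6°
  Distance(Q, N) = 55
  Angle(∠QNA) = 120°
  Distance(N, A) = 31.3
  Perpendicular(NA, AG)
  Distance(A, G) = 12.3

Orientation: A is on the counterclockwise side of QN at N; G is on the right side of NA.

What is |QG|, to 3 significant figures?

84.0

Q is at the origin; QN runs at -10.6° with length 55.0, so N = 55.0·(cos -10.6°, sin -10.6°) = (54.1, -10.1). ∠QNA = 120.0°, so NA runs at -10.6° + (180° − 120.0°) = 49.4° from the x-axis; with |NA| = 31.3, A = N + 31.3·(cos 49.4°, sin 49.4°) = (74.4, 13.6). NA ⟂ AG; with |AG| = 12.3 on the right of NA, G = A + 12.3·(0.759, -0.651) = (83.8, 5.64). Then |QG| = |G − Q| = 84.0.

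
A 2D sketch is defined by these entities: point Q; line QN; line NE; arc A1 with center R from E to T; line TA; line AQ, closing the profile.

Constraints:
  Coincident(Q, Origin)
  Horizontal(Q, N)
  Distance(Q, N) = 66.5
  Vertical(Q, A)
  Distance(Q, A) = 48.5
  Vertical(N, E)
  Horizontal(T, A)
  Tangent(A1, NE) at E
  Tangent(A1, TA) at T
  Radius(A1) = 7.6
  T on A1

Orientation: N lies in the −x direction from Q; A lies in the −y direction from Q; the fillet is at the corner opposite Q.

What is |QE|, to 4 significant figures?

78.07

The virtual corner opposite Q is at (-66.50, -48.50). A1 meets NE tangentially, so RE is at right angles to NE and since A1 is tangent to TA there, RT ⟂ TA, with radius 7.6, so the center R sits 7.6 in from both sides at R = (-58.90, -40.90). That places the tangent points at E = (-66.50, -40.90) on NE and T = (-58.90, -48.50) on TA. Then |QE| = |E − Q| = 78.07.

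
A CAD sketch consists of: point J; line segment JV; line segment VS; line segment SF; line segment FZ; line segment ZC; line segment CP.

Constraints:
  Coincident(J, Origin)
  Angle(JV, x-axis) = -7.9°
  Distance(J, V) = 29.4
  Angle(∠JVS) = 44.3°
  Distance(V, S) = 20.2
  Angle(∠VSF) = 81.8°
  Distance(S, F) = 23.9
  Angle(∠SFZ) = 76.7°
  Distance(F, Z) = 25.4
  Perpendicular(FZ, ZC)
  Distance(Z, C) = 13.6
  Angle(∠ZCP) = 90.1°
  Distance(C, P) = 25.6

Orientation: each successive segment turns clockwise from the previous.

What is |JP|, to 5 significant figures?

9.5458

J is at the origin; JV runs at -7.9° with length 29.4, so V = (29.121, -4.0409). ∠JVS = 44.3° gives VS at -143.60° from the x-axis; with |VS| = 20.2, S = (12.862, -16.028). ∠VSF = 81.8° gives SF at 118.20° from the x-axis; with |SF| = 23.9, F = (1.5682, 5.0352). ∠SFZ = 76.7° gives FZ at 14.900° from the x-axis; with |FZ| = 25.4, Z = (26.114, 11.566). FZ is perpendicular to ZC, so ZC runs at -75.100°; with |ZC| = 13.6, C = (29.611, -1.5763). ∠ZCP = 90.1° gives CP at -165.00° from the x-axis; with |CP| = 25.6, P = (4.8834, -8.2021). Then |JP| = |P − J| = 9.5458.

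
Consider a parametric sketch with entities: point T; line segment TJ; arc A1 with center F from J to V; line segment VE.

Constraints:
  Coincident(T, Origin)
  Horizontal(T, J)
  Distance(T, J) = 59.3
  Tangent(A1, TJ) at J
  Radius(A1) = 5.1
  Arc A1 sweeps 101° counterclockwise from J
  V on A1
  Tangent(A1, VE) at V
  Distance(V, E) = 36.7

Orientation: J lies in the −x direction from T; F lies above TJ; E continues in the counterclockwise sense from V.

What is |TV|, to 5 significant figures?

54.632

T is at the origin; TJ is horizontal with |TJ| = 59.3 and J on the −x side, so J = (-59.300, 0.0000). The tangent condition forces FJ to be normal to TJ, so F = J + (0, 5.1) = (-59.300, 5.1000). On A1, J sits at bearing -90° from F; a 101° counterclockwise sweep puts V at bearing 11°, so V = F + 5.1·(cos 11°, sin 11°) = (-54.294, 6.0731). Then |TV| = |V − T| = 54.632.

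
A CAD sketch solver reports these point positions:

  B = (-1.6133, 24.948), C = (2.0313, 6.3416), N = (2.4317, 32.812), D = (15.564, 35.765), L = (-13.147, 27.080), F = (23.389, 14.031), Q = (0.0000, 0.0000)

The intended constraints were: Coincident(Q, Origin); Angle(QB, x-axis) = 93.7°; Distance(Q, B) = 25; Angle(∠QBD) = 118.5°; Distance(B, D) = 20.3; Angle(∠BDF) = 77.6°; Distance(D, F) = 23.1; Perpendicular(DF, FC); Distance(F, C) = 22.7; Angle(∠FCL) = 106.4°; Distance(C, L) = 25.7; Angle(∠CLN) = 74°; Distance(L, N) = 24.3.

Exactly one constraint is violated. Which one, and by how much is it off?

Distance(L, N) = 24.3 — off by 7.70.

Q = (0.00, 0.00) ✓; QB at 93.70° ✓; |QB| = 25.00 ✓; ∠QBD = 118.5° ✓; |BD| = 20.30 ✓; ∠BDF = 77.60° ✓; |DF| = 23.10 ✓; ∠(DF, FC) = 90.00° ✓; |FC| = 22.70 ✓; ∠FCL = 106.4° ✓; |CL| = 25.70 ✓; ∠CLN = 74.00° ✓; |LN| = 16.60 ✗.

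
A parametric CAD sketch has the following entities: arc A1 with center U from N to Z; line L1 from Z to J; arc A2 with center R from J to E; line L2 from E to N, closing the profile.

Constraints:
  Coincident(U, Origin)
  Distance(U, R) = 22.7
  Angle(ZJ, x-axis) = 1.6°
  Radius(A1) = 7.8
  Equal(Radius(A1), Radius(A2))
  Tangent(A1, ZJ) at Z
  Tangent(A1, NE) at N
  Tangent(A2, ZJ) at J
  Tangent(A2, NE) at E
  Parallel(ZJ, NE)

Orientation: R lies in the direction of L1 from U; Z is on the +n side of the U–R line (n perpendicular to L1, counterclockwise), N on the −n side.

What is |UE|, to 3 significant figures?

24.0

The slot axis is L1's direction at 1.6°, so u = (cos 1.6°, sin 1.6°) = (1.00, 0.0279) and n = (−sin 1.6°, cos 1.6°) = (-0.0279, 1.00). U is at the origin and R lies 22.7 along u from U, so R = 22.7·u = (22.7, 0.634). Tangency of A1 to both parallel lines with radius 7.8 puts Z and N at U ± 7.8·n: Z = (-0.218, 7.80), N = (0.218, -7.80). Equal radii place J and E the same way about R: J = R + 7.8·n = (22.5, 8.43), E = R − 7.8·n = (22.9, -7.16). Then |UE| = |E − U| = 24.0.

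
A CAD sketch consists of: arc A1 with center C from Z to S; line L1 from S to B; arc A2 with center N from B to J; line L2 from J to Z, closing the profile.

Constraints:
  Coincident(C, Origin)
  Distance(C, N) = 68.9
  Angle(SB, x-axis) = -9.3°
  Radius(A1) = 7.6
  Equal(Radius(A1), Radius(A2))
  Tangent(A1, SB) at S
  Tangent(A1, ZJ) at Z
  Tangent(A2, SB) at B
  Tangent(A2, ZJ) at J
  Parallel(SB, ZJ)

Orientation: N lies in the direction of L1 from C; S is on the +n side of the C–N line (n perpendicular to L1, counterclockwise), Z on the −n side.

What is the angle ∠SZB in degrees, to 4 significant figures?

77.56°

The slot axis is L1's direction at -9.3°, so u = (cos -9.3°, sin -9.3°) = (0.9869, -0.1616) and n = (−sin -9.3°, cos -9.3°) = (0.1616, 0.9869). C is at the origin and N lies 68.9 along u from C, so N = 68.9·u = (67.99, -11.13). Tangency of A1 to both parallel lines with radius 7.6 puts S and Z at C ± 7.6·n: S = (1.228, 7.500), Z = (-1.228, -7.500). Equal radii place B and J the same way about N: B = N + 7.6·n = (69.22, -3.634), J = N − 7.6·n = (66.77, -18.63). Then cos ∠SZB = ZS·ZB / (|ZS||ZB|), giving 77.56°.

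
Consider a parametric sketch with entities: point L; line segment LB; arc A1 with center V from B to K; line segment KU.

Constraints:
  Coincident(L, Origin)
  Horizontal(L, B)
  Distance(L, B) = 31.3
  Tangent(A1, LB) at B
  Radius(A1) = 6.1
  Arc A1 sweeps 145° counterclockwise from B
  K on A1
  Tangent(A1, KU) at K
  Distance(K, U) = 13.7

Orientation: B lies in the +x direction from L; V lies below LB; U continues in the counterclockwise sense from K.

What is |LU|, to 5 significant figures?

43.383

On A1, B sits at bearing 90° from V; a 145° counterclockwise sweep puts K at bearing 235°, so K = V + 6.1·(cos 235°, sin 235°) = (27.801, -11.097). Tangency of A1 to KU means the radius VK is perpendicular to KU, so KU runs along (−sin 235°, cos 235°); with |KU| = 13.7, U = (39.024, -18.955). Then |LU| = |U − L| = 43.383.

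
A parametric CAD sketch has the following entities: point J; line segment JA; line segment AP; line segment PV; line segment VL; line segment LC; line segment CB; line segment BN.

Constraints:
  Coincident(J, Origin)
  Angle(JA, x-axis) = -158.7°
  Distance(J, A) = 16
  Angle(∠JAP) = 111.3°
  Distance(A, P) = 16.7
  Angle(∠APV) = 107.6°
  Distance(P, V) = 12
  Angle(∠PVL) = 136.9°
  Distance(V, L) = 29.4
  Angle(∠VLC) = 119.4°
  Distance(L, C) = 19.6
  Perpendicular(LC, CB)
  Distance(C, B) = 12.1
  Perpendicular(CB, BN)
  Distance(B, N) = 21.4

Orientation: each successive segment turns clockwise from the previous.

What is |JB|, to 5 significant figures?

14.125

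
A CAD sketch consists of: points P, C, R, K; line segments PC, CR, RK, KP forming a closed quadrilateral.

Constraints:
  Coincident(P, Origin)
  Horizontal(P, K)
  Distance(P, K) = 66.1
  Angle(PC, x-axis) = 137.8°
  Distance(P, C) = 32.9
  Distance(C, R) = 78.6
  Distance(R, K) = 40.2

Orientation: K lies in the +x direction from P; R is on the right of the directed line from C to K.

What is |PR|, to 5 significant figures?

45.786

P is at the origin; P and K share the same y with |PK| = 66.1 and K in +x, so K = (66.1, 0). PC runs at 137.8° with |PC| = 32.9, so C = (-24.372, 22.100). R is determined by |CR| = 78.6 and |RK| = 40.2 together: it lies at the intersection of circle(C, 78.6) and circle(K, 40.2). With |CK| = 93.132, the foot of the radical line on CK is 71.058 from C and the perpendicular offset is √(78.6² − 71.058²) = 33.597. Taking the right-of-CK solution: R = (36.684, -27.399).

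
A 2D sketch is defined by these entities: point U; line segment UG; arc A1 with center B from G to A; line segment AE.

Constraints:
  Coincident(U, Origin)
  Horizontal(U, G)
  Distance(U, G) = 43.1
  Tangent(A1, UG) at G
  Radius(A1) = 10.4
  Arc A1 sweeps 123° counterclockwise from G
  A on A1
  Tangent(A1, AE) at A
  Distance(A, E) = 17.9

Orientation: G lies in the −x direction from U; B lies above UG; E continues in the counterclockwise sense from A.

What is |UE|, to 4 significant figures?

53.97

On A1, G sits at bearing -90° from B; a 123° counterclockwise sweep puts A at bearing 33°, so A = B + 10.4·(cos 33°, sin 33°) = (-34.38, 16.06). The tangent condition forces BA to be normal to AE, so AE runs along (−sin 33°, cos 33°); with |AE| = 17.9, E = (-44.13, 31.08). Then |UE| = |E − U| = 53.97.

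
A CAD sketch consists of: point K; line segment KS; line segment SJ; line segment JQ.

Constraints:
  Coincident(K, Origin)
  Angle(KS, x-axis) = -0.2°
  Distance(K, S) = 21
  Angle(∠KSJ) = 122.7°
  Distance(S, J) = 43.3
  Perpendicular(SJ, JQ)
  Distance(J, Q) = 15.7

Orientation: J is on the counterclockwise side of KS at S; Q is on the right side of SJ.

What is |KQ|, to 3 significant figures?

64.0

K is at the origin; KS runs at -0.2° with length 21.0, so S = 21.0·(cos -0.2°, sin -0.2°) = (21.0, -0.0733). ∠KSJ = 122.7°, so SJ runs at -0.2° + (180° − 122.7°) = 57.1° from the x-axis; with |SJ| = 43.3, J = S + 43.3·(cos 57.1°, sin 57.1°) = (44.5, 36.3). SJ is perpendicular to JQ; with |JQ| = 15.7 on the right of SJ, Q = J + 15.7·(0.840, -0.543) = (57.7, 27.8). Then |KQ| = |Q − K| = 64.0.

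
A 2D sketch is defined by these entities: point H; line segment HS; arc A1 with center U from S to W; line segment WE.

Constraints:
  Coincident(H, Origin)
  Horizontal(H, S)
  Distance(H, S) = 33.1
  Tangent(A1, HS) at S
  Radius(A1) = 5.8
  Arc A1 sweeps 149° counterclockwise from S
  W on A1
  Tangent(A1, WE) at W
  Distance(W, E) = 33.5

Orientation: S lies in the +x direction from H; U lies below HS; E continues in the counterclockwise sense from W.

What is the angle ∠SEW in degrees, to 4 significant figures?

16.45°

H is at the origin; HS is horizontal with |HS| = 33.1 and S on the +x side, so S = (33.10, 0.000). Tangency of A1 to HS means the radius US is perpendicular to HS, so U = S + (0, -5.8) = (33.10, -5.800). On A1, S sits at bearing 90° from U; a 149° counterclockwise sweep puts W at bearing 239°, so W = U + 5.8·(cos 239°, sin 239°) = (30.11, -10.77). Tangency of A1 to WE means the radius UW is perpendicular to WE, so WE runs along (−sin 239°, cos 239°); with |WE| = 33.5, E = (58.83, -28.03). Then cos ∠SEW = ES·EW / (|ES||EW|), giving 16.45°.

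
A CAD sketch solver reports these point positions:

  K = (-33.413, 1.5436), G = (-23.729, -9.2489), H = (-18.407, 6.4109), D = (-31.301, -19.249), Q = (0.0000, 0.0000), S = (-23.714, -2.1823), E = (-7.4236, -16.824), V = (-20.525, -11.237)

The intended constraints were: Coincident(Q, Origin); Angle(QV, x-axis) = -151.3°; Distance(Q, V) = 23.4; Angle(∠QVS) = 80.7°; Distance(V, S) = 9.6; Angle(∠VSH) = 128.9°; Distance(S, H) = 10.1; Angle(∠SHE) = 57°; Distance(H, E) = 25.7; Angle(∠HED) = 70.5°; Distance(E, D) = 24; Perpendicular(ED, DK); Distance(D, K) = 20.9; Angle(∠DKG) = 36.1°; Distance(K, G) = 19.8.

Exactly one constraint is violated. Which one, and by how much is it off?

Distance(K, G) = 19.8 — off by 5.30.

Q = (0.00, 0.00) ✓; QV at -151.3° ✓; |QV| = 23.40 ✓; ∠QVS = 80.70° ✓; |VS| = 9.600 ✓; ∠VSH = 128.9° ✓; |SH| = 10.10 ✓; ∠SHE = 57.00° ✓; |HE| = 25.70 ✓; ∠HED = 70.50° ✓; |ED| = 24.00 ✓; ∠(ED, DK) = 90.00° ✓; |DK| = 20.90 ✓; ∠DKG = 36.10° ✓; |KG| = 14.50 ✗.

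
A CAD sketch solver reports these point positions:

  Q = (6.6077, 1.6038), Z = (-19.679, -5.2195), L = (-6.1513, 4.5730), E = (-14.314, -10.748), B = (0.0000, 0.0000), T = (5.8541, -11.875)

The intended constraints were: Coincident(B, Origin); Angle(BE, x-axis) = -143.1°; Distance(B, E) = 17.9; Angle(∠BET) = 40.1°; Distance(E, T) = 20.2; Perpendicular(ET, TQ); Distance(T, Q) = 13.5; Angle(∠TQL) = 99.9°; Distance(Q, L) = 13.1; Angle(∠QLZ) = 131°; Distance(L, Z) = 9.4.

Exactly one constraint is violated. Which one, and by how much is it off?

Distance(L, Z) = 9.4 — off by 7.30.

B = (0.00, 0.00) ✓; BE at -143.1° ✓; |BE| = 17.90 ✓; ∠BET = 40.10° ✓; |ET| = 20.20 ✓; ∠(ET, TQ) = 90.00° ✓; |TQ| = 13.50 ✓; ∠TQL = 99.90° ✓; |QL| = 13.10 ✓; ∠QLZ = 131.0° ✓; |LZ| = 16.70 ✗.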